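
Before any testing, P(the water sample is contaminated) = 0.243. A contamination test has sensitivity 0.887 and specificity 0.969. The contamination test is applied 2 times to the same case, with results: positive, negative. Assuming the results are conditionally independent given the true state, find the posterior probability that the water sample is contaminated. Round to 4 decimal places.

With H the event that the water sample is contaminated, the joint likelihood of the observed sequence is P(data|H) = 0.887·0.113 = 0.10023 and P(data|¬H) = 0.031·0.969 = 0.030039.
Bayes: P(H|data) = 0.243·0.10023 / (0.243·0.10023 + 0.757·0.030039) = 0.024356/0.047096 = 0.5172.

Posterior P(H) ≈ 0.5172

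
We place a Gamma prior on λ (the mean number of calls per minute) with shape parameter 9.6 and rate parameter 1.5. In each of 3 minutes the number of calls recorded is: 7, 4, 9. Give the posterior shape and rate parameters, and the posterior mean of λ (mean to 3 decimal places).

Posterior: Gamma(shape=29.6, rate=4.5); mean ≈ 6.578

Total count ∑xᵢ = 20 over n = 3 minutes.
Gamma is conjugate to the Poisson likelihood: posterior is Gamma(shape = 9.6+20 = 29.6, rate = 1.5+3 = 4.5).
E[λ | data] = 29.6/4.5 = 6.578.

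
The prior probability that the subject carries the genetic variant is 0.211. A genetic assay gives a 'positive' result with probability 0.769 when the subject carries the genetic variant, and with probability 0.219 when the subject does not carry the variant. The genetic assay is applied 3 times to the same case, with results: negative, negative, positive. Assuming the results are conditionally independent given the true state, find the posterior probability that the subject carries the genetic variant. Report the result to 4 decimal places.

Posterior P(H) ≈ 0.0759

With H the event that the subject carries the genetic variant, the joint likelihood of the observed sequence is P(data|H) = 0.231·0.231·0.769 = 0.041035 and P(data|¬H) = 0.781·0.781·0.219 = 0.13358.
Bayes: P(H|data) = 0.211·0.041035 / (0.211·0.041035 + 0.789·0.13358) = 0.0086583/0.11405 = 0.0759.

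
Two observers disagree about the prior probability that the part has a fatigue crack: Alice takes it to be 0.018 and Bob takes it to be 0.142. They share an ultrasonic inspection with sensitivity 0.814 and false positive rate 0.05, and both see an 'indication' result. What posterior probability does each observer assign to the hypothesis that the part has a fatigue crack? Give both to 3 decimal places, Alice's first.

Alice: 0.230; Bob: 0.729

The likelihood ratio for an 'indication' result is 0.814/0.05 = 16.280.
Alice: prior odds 0.018/0.982 = 0.018330; posterior odds 0.29841; posterior probability 0.230.
Bob: prior odds 0.142/0.858 = 0.16550; posterior odds 2.6944; posterior probability 0.729.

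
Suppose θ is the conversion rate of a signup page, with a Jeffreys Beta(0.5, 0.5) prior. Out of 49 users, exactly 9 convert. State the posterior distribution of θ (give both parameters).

Posterior: Beta(9.5, 40.5)

Observing 9 successes and 40 failures updates Beta(0.5, 0.5) by adding the success and failure counts to the two shape parameters: α = 0.5+9 = 9.5, β = 0.5+40 = 40.5.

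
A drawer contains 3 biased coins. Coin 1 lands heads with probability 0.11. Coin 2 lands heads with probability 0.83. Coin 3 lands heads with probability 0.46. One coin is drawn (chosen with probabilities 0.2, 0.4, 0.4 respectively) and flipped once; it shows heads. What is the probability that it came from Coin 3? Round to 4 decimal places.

P(heads|C1) = 0.11; P(heads|C2) = 0.83; P(heads|C3) = 0.46.
Prior × likelihood for each source: 0.2·0.11=0.02200, 0.4·0.83=0.3320, 0.4·0.46=0.1840. Summing gives P(heads) = 0.53800.
P(Coin 3 | heads) = 0.1840 / 0.53800 = 0.3420.

Posterior probability ≈ 0.3420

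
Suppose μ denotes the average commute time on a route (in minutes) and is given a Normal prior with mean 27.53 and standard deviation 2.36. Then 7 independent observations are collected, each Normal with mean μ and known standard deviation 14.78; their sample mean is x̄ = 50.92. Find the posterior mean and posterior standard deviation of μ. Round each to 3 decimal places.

Posterior mean ≈ 31.072; posterior SD ≈ 2.174

With known σ, the Normal prior is conjugate. Weight on the data is w = (n/σ²)/(n/σ² + 1/τ₀²) = 0.0320442/(0.0320442+0.179546) = 0.15144.
Posterior mean = w·x̄ + (1−w)·μ₀ = 0.15144·50.92 + 0.84856·27.53 = 31.072. Posterior variance = 1/(0.0320442+0.179546) = 4.72611, so SD = 2.174.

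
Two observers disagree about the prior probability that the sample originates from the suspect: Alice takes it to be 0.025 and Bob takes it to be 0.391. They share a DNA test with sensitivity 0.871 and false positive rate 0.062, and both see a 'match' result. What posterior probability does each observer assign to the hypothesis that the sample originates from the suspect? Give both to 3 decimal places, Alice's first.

The likelihood ratio for a 'match' result is 0.871/0.062 = 14.048.
Alice: prior odds 0.025/0.975 = 0.025641; posterior odds 0.36022; posterior probability 0.265.
Bob: prior odds 0.391/0.609 = 0.64204; posterior odds 9.0196; posterior probability 0.900.

Alice: 0.265; Bob: 0.900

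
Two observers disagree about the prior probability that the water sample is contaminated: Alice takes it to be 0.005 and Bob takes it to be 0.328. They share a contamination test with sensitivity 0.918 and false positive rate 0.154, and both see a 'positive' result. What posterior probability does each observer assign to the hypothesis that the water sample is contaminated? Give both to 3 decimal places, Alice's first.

P('+'|H) = 0.918, P('+'|¬H) = 0.154.
Alice: numerator 0.918·0.005 = 0.0045900; evidence = 0.0045900+0.154·0.995 = 0.15782; posterior = 0.029.
Bob: numerator 0.918·0.328 = 0.30110; evidence = 0.30110+0.154·0.672 = 0.40459; posterior = 0.744.

Alice: 0.029; Bob: 0.744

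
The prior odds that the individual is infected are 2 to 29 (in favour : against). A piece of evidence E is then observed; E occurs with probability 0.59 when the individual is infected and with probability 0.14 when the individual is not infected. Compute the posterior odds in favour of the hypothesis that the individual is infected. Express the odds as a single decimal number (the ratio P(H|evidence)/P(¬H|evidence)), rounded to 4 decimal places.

Prior odds = 2/29 = 0.068966.
Likelihood ratio for E = 0.59/0.14 = 4.2143.
Posterior odds = prior odds × LR = 0.29064.

Posterior odds ≈ 0.2906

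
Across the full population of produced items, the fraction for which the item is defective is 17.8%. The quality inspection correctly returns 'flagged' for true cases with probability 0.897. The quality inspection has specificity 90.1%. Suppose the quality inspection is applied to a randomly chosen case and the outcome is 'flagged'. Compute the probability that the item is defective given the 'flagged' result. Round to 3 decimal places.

P(H | E) ≈ 0.662

Let H be the event that the item is defective. P(H) = 0.178, so P(¬H) = 0.822. With E the 'flagged' result, P(E|H) = 0.897 and P(E|¬H) = 0.099.
P(E) = 0.897·0.178 + 0.099·0.822 = 0.15967 + 0.081378 = 0.24104.
By Bayes' theorem, P(H|E) = 0.15967 / 0.24104 = 0.662.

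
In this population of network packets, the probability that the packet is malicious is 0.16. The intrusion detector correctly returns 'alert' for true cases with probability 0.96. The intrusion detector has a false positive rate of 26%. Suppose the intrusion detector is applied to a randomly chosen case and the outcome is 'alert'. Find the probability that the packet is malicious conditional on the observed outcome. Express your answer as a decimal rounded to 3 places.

Write H for 'the packet is malicious'. Prior odds H:¬H = 0.16/0.84 = 0.19048. For the 'alert' outcome, the likelihood ratio is 0.96/0.26 = 3.6923.
Posterior odds = 0.19048 × 3.6923 = 0.70330, so P(H|E) = 0.70330/(1+0.70330) = 0.413.

P(H | E) ≈ 0.413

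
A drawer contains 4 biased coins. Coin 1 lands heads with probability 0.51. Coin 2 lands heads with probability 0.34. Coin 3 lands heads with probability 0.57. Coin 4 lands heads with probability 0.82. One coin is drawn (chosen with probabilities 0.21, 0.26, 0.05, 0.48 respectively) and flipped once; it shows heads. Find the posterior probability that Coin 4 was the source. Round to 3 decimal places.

Posterior probability ≈ 0.637

P(heads|C1) = 0.51; P(heads|C2) = 0.34; P(heads|C3) = 0.57; P(heads|C4) = 0.82.
Prior × likelihood for each source: 0.21·0.51=0.1071, 0.26·0.34=0.08840, 0.05·0.57=0.02850, 0.48·0.82=0.3936. Summing gives P(heads) = 0.61760.
P(Coin 4 | heads) = 0.3936 / 0.61760 = 0.637.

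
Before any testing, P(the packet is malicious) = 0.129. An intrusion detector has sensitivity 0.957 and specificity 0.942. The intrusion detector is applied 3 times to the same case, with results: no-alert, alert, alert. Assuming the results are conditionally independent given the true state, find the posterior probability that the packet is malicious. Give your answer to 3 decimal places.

With H the event that the packet is malicious, the joint likelihood of the observed sequence is P(data|H) = 0.043·0.957·0.957 = 0.039382 and P(data|¬H) = 0.942·0.058·0.058 = 0.0031689.
Bayes: P(H|data) = 0.129·0.039382 / (0.129·0.039382 + 0.871·0.0031689) = 0.0050802/0.0078403 = 0.6480.

Posterior P(H) ≈ 0.648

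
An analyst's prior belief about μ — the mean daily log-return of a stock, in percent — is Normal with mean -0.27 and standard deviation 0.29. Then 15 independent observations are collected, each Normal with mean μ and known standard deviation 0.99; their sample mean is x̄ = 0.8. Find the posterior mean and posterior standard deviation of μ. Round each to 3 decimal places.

With known σ, the Normal prior is conjugate. Weight on the data is w = (n/σ²)/(n/σ² + 1/τ₀²) = 15.3046/(15.3046+11.8906) = 0.56277.
Posterior mean = w·x̄ + (1−w)·μ₀ = 0.56277·0.8 + 0.43723·-0.27 = 0.332. Posterior variance = 1/(15.3046+11.8906) = 0.0367712, so SD = 0.192.

Posterior mean ≈ 0.332; posterior SD ≈ 0.192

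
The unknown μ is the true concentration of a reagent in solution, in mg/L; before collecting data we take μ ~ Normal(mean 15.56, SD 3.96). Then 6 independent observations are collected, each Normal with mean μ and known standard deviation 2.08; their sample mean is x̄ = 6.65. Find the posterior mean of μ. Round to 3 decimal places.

Posterior mean ≈ 7.042

With known σ, the Normal prior is conjugate. Weight on the data is w = (n/σ²)/(n/σ² + 1/τ₀²) = 1.38683/(1.38683+0.0637690) = 0.95604.
Posterior mean = w·x̄ + (1−w)·μ₀ = 0.95604·6.65 + 0.043960·15.56 = 7.042.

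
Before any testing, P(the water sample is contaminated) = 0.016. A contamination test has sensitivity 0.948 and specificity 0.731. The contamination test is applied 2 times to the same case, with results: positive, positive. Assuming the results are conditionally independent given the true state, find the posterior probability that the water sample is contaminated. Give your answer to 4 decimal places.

Posterior P(H) ≈ 0.1680

With H the event that the water sample is contaminated, the joint likelihood of the observed sequence is P(data|H) = 0.948·0.948 = 0.89870 and P(data|¬H) = 0.269·0.269 = 0.072361.
Bayes: P(H|data) = 0.016·0.89870 / (0.016·0.89870 + 0.984·0.072361) = 0.014379/0.085582 = 0.1680.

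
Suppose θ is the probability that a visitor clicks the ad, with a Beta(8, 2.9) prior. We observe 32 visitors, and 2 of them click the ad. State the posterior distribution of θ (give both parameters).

Posterior: Beta(10, 32.9)

Observing 2 successes and 30 failures updates Beta(8, 2.9) by adding the success and failure counts to the two shape parameters: α = 8+2 = 10, β = 2.9+30 = 32.9.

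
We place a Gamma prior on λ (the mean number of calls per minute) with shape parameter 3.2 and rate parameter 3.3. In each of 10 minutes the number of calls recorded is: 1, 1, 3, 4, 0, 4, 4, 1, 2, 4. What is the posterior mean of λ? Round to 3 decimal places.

Posterior mean ≈ 2.045

Total count ∑xᵢ = 24 over n = 10 minutes.
Gamma is conjugate to the Poisson likelihood: posterior is Gamma(shape = 3.2+24 = 27.2, rate = 3.3+10 = 13.3).
E[λ | data] = 27.2/13.3 = 2.045.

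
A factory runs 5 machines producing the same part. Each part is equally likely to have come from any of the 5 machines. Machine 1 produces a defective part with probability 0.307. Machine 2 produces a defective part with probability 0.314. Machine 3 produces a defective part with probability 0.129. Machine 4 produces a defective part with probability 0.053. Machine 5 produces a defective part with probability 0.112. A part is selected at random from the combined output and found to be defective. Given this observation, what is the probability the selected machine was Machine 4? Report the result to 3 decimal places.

Tabulate prior·likelihood by source: [1] prior 0.2, lik 0.307, product 0.06140; [2] prior 0.2, lik 0.314, product 0.06280; [3] prior 0.2, lik 0.129, product 0.02580; [4] prior 0.2, lik 0.053, product 0.01060; [5] prior 0.2, lik 0.112, product 0.02240.
Normalizing constant = 0.18300; the posterior for Machine 4 is its product over the sum, 0.01060/0.18300 = 0.058.

Posterior probability ≈ 0.058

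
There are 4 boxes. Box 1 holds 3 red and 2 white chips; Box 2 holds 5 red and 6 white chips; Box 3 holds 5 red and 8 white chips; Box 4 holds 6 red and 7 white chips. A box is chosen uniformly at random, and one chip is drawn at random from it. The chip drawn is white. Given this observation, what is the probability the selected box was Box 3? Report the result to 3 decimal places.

P(white|Box 1) = 0.4; P(white|Box 2) = 0.5455; P(white|Box 3) = 0.6154; P(white|Box 4) = 0.5385.
Prior × likelihood for each source: 0.25·0.4=0.1000, 0.25·0.5455=0.1364, 0.25·0.6154=0.1538, 0.25·0.5385=0.1346. Summing gives P(white) = 0.52483.
P(Box 3 | white) = 0.1538 / 0.52483 = 0.293.

Posterior probability ≈ 0.293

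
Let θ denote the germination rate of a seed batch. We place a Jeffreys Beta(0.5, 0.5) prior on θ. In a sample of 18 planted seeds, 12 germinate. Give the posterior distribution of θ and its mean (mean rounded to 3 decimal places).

Posterior: Beta(12.5, 6.5); mean ≈ 0.658

The binomial likelihood is conjugate to the Beta prior: with 12 successes and 6 failures, the posterior is Beta(0.5+12, 0.5+6) = Beta(12.5, 6.5).
Posterior mean = α/(α+β) = 12.5/19 = 0.658.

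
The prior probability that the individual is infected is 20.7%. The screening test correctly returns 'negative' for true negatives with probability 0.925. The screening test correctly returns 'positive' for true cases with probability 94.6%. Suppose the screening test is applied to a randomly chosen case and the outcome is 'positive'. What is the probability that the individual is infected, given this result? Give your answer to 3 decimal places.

Let H be the event that the individual is infected. P(H) = 0.207, so P(¬H) = 0.793. With E the 'positive' result, P(E|H) = 0.946 and P(E|¬H) = 0.075.
P(E) = 0.946·0.207 + 0.075·0.793 = 0.19582 + 0.059475 = 0.25530.
By Bayes' theorem, P(H|E) = 0.19582 / 0.25530 = 0.767.

P(H | E) ≈ 0.767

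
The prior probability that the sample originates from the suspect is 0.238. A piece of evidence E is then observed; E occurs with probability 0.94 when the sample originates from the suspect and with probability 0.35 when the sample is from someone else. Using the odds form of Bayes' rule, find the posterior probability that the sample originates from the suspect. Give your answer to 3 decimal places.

Posterior probability ≈ 0.456

Prior odds = 0.238/(1−0.238) = 0.31234.
Likelihood ratio for E = 0.94/0.35 = 2.6857.
Posterior odds = prior odds × LR = 0.83885.
Posterior probability = odds/(1+odds) = 0.83885/1.8388 = 0.456.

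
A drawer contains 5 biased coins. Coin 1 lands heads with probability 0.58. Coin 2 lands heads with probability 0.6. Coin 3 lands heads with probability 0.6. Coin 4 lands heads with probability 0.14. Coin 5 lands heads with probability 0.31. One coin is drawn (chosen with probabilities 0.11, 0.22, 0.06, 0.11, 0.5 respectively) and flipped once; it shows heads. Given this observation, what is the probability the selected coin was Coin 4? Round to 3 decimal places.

Tabulate prior·likelihood by source: [1] prior 0.11, lik 0.58, product 0.06380; [2] prior 0.22, lik 0.6, product 0.1320; [3] prior 0.06, lik 0.6, product 0.03600; [4] prior 0.11, lik 0.14, product 0.01540; [5] prior 0.5, lik 0.31, product 0.1550.
Normalizing constant = 0.40220; the posterior for Coin 4 is its product over the sum, 0.01540/0.40220 = 0.038.

Posterior probability ≈ 0.038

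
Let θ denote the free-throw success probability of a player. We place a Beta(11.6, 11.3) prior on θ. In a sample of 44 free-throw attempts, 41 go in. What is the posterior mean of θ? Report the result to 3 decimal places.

Posterior mean ≈ 0.786

The binomial likelihood is conjugate to the Beta prior: with 41 successes and 3 failures, the posterior is Beta(11.6+41, 11.3+3) = Beta(52.6, 14.3).
Posterior mean = α/(α+β) = 52.6/66.9 = 0.786.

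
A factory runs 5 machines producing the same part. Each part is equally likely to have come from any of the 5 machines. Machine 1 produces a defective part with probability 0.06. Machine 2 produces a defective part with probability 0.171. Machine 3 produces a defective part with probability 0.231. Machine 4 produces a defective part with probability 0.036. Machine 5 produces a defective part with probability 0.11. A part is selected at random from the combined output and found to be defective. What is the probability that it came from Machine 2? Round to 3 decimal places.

Posterior probability ≈ 0.281

Tabulate prior·likelihood by source: [1] prior 0.2, lik 0.06, product 0.01200; [2] prior 0.2, lik 0.171, product 0.03420; [3] prior 0.2, lik 0.231, product 0.04620; [4] prior 0.2, lik 0.036, product 0.007200; [5] prior 0.2, lik 0.11, product 0.02200.
Normalizing constant = 0.12160; the posterior for Machine 2 is its product over the sum, 0.03420/0.12160 = 0.281.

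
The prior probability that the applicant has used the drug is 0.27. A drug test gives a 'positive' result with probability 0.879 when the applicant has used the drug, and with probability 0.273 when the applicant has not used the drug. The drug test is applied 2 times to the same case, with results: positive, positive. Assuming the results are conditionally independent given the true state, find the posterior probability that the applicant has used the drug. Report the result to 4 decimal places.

Posterior P(H) ≈ 0.7931

Let H be the event that the applicant has used the drug; start with P(H) = 0.27. P('positive'|H) = 0.879, P('positive'|¬H) = 0.273.
Update on result 1 ('positive'): P(H) ← 0.879·0.2700 / (0.879·0.2700 + 0.273·0.7300) = 0.23733/0.43662 = 0.5436.
Update on result 2 ('positive'): P(H) ← 0.879·0.5436 / (0.879·0.5436 + 0.273·0.4564) = 0.47779/0.60240 = 0.7931.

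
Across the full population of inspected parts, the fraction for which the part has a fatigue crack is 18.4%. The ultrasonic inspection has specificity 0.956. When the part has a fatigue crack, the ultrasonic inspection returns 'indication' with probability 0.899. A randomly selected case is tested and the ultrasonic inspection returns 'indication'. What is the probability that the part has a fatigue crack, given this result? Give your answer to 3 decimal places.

P(H | E) ≈ 0.822

Let H be the event that the part has a fatigue crack. P(H) = 0.184, so P(¬H) = 0.816. With E the 'indication' result, P(E|H) = 0.899 and P(E|¬H) = 0.044.
P(E) = 0.899·0.184 + 0.044·0.816 = 0.16542 + 0.035904 = 0.20132.
By Bayes' theorem, P(H|E) = 0.16542 / 0.20132 = 0.822.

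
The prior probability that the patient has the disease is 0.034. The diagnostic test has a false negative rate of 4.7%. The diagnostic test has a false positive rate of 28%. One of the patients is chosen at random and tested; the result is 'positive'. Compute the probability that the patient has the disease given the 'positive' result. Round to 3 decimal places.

Let H be the event that the patient has the disease. P(H) = 0.034, so P(¬H) = 0.966. With E the 'positive' result, P(E|H) = 0.953 and P(E|¬H) = 0.28.
P(E) = 0.953·0.034 + 0.28·0.966 = 0.032402 + 0.27048 = 0.30288.
By Bayes' theorem, P(H|E) = 0.032402 / 0.30288 = 0.107.

P(H | E) ≈ 0.107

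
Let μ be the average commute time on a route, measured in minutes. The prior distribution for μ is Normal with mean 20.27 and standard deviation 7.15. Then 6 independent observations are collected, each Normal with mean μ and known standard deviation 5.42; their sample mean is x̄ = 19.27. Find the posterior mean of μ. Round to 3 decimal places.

With known σ, the Normal prior is conjugate. Weight on the data is w = (n/σ²)/(n/σ² + 1/τ₀²) = 0.204246/(0.204246+0.0195609) = 0.91260.
Posterior mean = w·x̄ + (1−w)·μ₀ = 0.91260·19.27 + 0.087401·20.27 = 19.357.

Posterior mean ≈ 19.357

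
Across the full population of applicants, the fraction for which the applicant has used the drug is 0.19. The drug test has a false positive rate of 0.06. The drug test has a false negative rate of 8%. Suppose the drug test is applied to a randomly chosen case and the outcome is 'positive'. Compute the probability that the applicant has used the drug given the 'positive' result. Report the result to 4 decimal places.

P(H | E) ≈ 0.7825

Let H be the event that the applicant has used the drug. P(H) = 0.19, so P(¬H) = 0.81. With E the 'positive' result, P(E|H) = 0.92 and P(E|¬H) = 0.06.
P(E) = 0.92·0.19 + 0.06·0.81 = 0.17480 + 0.048600 = 0.22340.
By Bayes' theorem, P(H|E) = 0.17480 / 0.22340 = 0.7825.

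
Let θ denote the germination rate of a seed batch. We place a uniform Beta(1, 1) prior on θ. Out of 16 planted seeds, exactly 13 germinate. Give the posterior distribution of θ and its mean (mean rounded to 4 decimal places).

Posterior: Beta(14, 4); mean ≈ 0.7778

The binomial likelihood is conjugate to the Beta prior: with 13 successes and 3 failures, the posterior is Beta(1+13, 1+3) = Beta(14, 4).
Posterior mean = α/(α+β) = 14/18 = 0.7778.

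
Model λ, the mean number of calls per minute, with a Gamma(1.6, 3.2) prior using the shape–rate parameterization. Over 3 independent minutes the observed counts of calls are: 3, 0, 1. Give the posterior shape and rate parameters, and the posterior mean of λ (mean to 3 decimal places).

Total count ∑xᵢ = 4 over n = 3 minutes.
Gamma is conjugate to the Poisson likelihood: posterior is Gamma(shape = 1.6+4 = 5.6, rate = 3.2+3 = 6.2).
Posterior mean = shape/rate = 5.6/6.2 = 0.903.

Posterior: Gamma(shape=5.6, rate=6.2); mean ≈ 0.903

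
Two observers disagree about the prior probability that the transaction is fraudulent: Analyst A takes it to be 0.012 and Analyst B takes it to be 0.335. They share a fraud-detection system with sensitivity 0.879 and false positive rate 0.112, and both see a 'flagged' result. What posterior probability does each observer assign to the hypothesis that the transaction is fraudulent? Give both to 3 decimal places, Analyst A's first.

Analyst A: 0.087; Analyst B: 0.798

P('+'|H) = 0.879, P('+'|¬H) = 0.112.
Analyst A: numerator 0.879·0.012 = 0.010548; evidence = 0.010548+0.112·0.988 = 0.12120; posterior = 0.087.
Analyst B: numerator 0.879·0.335 = 0.29447; evidence = 0.29447+0.112·0.665 = 0.36895; posterior = 0.798.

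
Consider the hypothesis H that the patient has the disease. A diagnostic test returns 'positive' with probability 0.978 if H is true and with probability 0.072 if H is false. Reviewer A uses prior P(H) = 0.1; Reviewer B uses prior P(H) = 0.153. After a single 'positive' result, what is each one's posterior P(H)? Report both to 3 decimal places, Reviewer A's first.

P('+'|H) = 0.978, P('+'|¬H) = 0.072.
Reviewer A: numerator 0.978·0.1 = 0.097800; evidence = 0.097800+0.072·0.9 = 0.16260; posterior = 0.601.
Reviewer B: numerator 0.978·0.153 = 0.14963; evidence = 0.14963+0.072·0.847 = 0.21062; posterior = 0.710.

Reviewer A: 0.601; Reviewer B: 0.710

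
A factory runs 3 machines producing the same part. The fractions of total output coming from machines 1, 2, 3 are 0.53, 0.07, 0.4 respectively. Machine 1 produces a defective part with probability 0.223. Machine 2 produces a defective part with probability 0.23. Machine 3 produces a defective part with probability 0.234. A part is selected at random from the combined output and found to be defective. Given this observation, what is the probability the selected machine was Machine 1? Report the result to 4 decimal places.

Posterior probability ≈ 0.5186

Tabulate prior·likelihood by source: [1] prior 0.53, lik 0.223, product 0.1182; [2] prior 0.07, lik 0.23, product 0.01610; [3] prior 0.4, lik 0.234, product 0.09360.
Normalizing constant = 0.22789; the posterior for Machine 1 is its product over the sum, 0.1182/0.22789 = 0.5186.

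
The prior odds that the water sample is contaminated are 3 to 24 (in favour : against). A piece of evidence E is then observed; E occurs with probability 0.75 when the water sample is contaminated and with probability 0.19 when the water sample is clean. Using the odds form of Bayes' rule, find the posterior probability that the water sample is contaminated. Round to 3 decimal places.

Prior odds = 3/24 = 0.12500. In log-odds, ln(0.12500) = -2.0794.
Add log likelihood ratio: ln(3.9474) = 1.3730.
Posterior log-odds = -0.70639, so posterior odds = exp(-0.70639) = 0.49342. Converting, P(H|E) = 0.49342/1.4934 = 0.330.

Posterior probability ≈ 0.330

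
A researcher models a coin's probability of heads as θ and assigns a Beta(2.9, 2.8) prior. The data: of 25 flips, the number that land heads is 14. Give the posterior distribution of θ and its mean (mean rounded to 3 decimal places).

Observing 14 successes and 11 failures updates Beta(2.9, 2.8) by adding the success and failure counts to the two shape parameters: α = 2.9+14 = 16.9, β = 2.8+11 = 13.8.
E[θ | data] = 16.9/(16.9+13.8) = 0.550.

Posterior: Beta(16.9, 13.8); mean ≈ 0.550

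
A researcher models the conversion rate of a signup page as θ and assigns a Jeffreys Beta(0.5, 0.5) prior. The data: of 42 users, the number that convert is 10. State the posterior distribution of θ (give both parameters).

Posterior: Beta(10.5, 32.5)

The binomial likelihood is conjugate to the Beta prior: with 10 successes and 32 failures, the posterior is Beta(0.5+10, 0.5+32) = Beta(10.5, 32.5).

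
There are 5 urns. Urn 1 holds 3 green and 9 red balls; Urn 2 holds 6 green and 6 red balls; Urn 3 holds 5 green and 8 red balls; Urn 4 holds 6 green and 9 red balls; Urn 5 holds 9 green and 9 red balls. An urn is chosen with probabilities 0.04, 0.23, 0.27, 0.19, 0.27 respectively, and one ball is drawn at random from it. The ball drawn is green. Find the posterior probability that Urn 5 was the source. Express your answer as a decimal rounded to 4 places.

Posterior probability ≈ 0.3069

Tabulate prior·likelihood by source: [1] prior 0.04, lik 0.25, product 0.01000; [2] prior 0.23, lik 0.5, product 0.1150; [3] prior 0.27, lik 0.3846, product 0.1038; [4] prior 0.19, lik 0.4, product 0.07600; [5] prior 0.27, lik 0.5, product 0.1350.
Normalizing constant = 0.43985; the posterior for Urn 5 is its product over the sum, 0.1350/0.43985 = 0.3069.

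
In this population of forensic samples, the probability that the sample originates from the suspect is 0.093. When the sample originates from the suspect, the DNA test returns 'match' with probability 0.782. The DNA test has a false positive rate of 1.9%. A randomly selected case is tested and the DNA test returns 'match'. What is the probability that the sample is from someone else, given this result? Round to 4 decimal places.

P(¬H | E) ≈ 0.1916

Let H be the event that the sample originates from the suspect. P(H) = 0.093, so P(¬H) = 0.907. With E the 'match' result, P(E|H) = 0.782 and P(E|¬H) = 0.019.
P(E) = 0.782·0.093 + 0.019·0.907 = 0.072726 + 0.017233 = 0.089959.
By Bayes' theorem, P(H|E) = 0.072726 / 0.089959 = 0.8084. Hence P(¬H|E) = 1 − 0.8084 = 0.1916.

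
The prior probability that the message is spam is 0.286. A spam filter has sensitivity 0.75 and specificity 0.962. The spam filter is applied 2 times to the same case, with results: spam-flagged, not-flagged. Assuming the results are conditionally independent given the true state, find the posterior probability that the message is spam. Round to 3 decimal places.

Posterior P(H) ≈ 0.673

With H the event that the message is spam, the joint likelihood of the observed sequence is P(data|H) = 0.75·0.25 = 0.18750 and P(data|¬H) = 0.038·0.962 = 0.036556.
Bayes: P(H|data) = 0.286·0.18750 / (0.286·0.18750 + 0.714·0.036556) = 0.053625/0.079726 = 0.6726.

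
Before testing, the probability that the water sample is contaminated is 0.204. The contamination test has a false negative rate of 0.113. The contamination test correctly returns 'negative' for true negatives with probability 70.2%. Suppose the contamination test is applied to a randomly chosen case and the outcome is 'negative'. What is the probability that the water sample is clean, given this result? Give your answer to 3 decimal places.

P(¬H | E) ≈ 0.960

Let H be the event that the water sample is contaminated. P(H) = 0.204, so P(¬H) = 0.796. With E the 'negative' result, P(E|H) = 0.113 and P(E|¬H) = 0.702.
P(E) = 0.113·0.204 + 0.702·0.796 = 0.023052 + 0.55879 = 0.58184.
By Bayes' theorem, P(H|E) = 0.023052 / 0.58184 = 0.040. Hence P(¬H|E) = 1 − 0.040 = 0.960.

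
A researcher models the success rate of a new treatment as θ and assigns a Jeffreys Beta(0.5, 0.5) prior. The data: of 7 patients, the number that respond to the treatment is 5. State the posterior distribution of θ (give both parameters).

Observing 5 successes and 2 failures updates Beta(0.5, 0.5) by adding the success and failure counts to the two shape parameters: α = 0.5+5 = 5.5, β = 0.5+2 = 2.5.

Posterior: Beta(5.5, 2.5)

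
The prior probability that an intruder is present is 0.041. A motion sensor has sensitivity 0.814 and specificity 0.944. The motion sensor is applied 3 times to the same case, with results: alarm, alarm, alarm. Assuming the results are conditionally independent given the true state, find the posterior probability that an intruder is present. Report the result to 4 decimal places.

Posterior P(H) ≈ 0.9924

Let H be the event that an intruder is present; start with P(H) = 0.041. P('alarm'|H) = 0.814, P('alarm'|¬H) = 0.056.
Update on result 1 ('alarm'): P(H) ← 0.814·0.0410 / (0.814·0.0410 + 0.056·0.9590) = 0.033374/0.087078 = 0.3833.
Update on result 2 ('alarm'): P(H) ← 0.814·0.3833 / (0.814·0.3833 + 0.056·0.6167) = 0.31198/0.34652 = 0.9003.
Update on result 3 ('alarm'): P(H) ← 0.814·0.9003 / (0.814·0.9003 + 0.056·0.0997) = 0.73287/0.73845 = 0.9924.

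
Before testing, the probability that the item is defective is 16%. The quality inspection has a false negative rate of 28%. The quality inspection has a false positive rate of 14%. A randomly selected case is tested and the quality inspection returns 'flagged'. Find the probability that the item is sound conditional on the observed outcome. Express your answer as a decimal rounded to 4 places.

Let H be the event that the item is defective. P(H) = 0.16, so P(¬H) = 0.84. With E the 'flagged' result, P(E|H) = 0.72 and P(E|¬H) = 0.14.
P(E) = 0.72·0.16 + 0.14·0.84 = 0.11520 + 0.11760 = 0.23280.
By Bayes' theorem, P(H|E) = 0.11520 / 0.23280 = 0.4948. Hence P(¬H|E) = 1 − 0.4948 = 0.5052.

P(¬H | E) ≈ 0.5052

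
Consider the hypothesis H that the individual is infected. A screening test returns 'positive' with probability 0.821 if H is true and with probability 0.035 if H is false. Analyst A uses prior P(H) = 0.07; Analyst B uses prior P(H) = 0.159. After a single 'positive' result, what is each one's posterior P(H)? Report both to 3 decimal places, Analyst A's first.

Analyst A: 0.638; Analyst B: 0.816

P('+'|H) = 0.821, P('+'|¬H) = 0.035.
Analyst A: numerator 0.821·0.07 = 0.057470; evidence = 0.057470+0.035·0.93 = 0.090020; posterior = 0.638.
Analyst B: numerator 0.821·0.159 = 0.13054; evidence = 0.13054+0.035·0.841 = 0.15997; posterior = 0.816.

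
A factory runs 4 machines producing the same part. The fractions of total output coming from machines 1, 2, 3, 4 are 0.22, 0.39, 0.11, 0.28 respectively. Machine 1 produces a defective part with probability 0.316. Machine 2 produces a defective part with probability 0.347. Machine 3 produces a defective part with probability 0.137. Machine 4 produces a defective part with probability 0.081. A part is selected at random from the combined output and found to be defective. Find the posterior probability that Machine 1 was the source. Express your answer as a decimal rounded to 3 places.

Tabulate prior·likelihood by source: [1] prior 0.22, lik 0.316, product 0.06952; [2] prior 0.39, lik 0.347, product 0.1353; [3] prior 0.11, lik 0.137, product 0.01507; [4] prior 0.28, lik 0.081, product 0.02268.
Normalizing constant = 0.24260; the posterior for Machine 1 is its product over the sum, 0.06952/0.24260 = 0.287.

Posterior probability ≈ 0.287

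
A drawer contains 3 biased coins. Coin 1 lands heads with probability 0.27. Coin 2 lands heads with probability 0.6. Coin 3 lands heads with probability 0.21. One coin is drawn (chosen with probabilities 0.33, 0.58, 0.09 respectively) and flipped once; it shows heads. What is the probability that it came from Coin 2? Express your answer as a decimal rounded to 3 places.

P(heads|C1) = 0.27; P(heads|C2) = 0.6; P(heads|C3) = 0.21.
Prior × likelihood for each source: 0.33·0.27=0.08910, 0.58·0.6=0.3480, 0.09·0.21=0.01890. Summing gives P(heads) = 0.45600.
P(Coin 2 | heads) = 0.3480 / 0.45600 = 0.763.

Posterior probability ≈ 0.763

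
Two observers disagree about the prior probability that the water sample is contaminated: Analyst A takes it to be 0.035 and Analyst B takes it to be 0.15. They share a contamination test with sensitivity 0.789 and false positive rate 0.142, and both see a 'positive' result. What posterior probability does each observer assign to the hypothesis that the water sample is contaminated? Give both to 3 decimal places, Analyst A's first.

P('+'|H) = 0.789, P('+'|¬H) = 0.142.
Analyst A: numerator 0.789·0.035 = 0.027615; evidence = 0.027615+0.142·0.965 = 0.16464; posterior = 0.168.
Analyst B: numerator 0.789·0.15 = 0.11835; evidence = 0.11835+0.142·0.85 = 0.23905; posterior = 0.495.

Analyst A: 0.168; Analyst B: 0.495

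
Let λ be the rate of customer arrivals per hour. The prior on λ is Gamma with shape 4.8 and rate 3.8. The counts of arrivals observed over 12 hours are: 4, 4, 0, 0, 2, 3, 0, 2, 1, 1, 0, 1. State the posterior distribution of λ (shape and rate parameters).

Posterior: Gamma(shape=22.8, rate=15.8)

Total count ∑xᵢ = 18 over n = 12 hours.
Gamma is conjugate to the Poisson likelihood: posterior is Gamma(shape = 4.8+18 = 22.8, rate = 3.8+12 = 15.8).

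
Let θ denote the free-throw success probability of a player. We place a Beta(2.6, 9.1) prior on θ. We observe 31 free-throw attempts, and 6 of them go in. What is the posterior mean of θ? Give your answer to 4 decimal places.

Posterior mean ≈ 0.2014

The binomial likelihood is conjugate to the Beta prior: with 6 successes and 25 failures, the posterior is Beta(2.6+6, 9.1+25) = Beta(8.6, 34.1).
Posterior mean = α/(α+β) = 8.6/42.7 = 0.2014.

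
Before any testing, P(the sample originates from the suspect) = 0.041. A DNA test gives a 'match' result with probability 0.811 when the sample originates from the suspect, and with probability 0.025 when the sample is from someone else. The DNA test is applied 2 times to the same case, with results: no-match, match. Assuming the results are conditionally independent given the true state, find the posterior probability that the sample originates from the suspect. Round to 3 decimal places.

Posterior P(H) ≈ 0.212

With H the event that the sample originates from the suspect, the joint likelihood of the observed sequence is P(data|H) = 0.189·0.811 = 0.15328 and P(data|¬H) = 0.975·0.025 = 0.024375.
Bayes: P(H|data) = 0.041·0.15328 / (0.041·0.15328 + 0.959·0.024375) = 0.0062844/0.029660 = 0.2119.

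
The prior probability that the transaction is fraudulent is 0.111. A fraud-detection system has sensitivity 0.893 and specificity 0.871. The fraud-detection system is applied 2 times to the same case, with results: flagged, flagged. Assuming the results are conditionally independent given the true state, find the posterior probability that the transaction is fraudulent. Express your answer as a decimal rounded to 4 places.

Let H be the event that the transaction is fraudulent; start with P(H) = 0.111. P('flagged'|H) = 0.893, P('flagged'|¬H) = 0.129.
Update on result 1 ('flagged'): P(H) ← 0.893·0.1110 / (0.893·0.1110 + 0.129·0.8890) = 0.099123/0.21380 = 0.4636.
Update on result 2 ('flagged'): P(H) ← 0.893·0.4636 / (0.893·0.4636 + 0.129·0.5364) = 0.41401/0.48320 = 0.8568.

Posterior P(H) ≈ 0.8568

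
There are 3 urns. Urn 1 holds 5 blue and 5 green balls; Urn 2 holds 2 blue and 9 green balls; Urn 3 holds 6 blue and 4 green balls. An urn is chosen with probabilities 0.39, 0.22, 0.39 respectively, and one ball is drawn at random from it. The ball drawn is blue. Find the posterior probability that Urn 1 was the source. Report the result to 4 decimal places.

P(blue|Urn 1) = 0.5; P(blue|Urn 2) = 0.1818; P(blue|Urn 3) = 0.6.
Prior × likelihood for each source: 0.39·0.5=0.1950, 0.22·0.1818=0.04000, 0.39·0.6=0.2340. Summing gives P(blue) = 0.46900.
P(Urn 1 | blue) = 0.1950 / 0.46900 = 0.4158.

Posterior probability ≈ 0.4158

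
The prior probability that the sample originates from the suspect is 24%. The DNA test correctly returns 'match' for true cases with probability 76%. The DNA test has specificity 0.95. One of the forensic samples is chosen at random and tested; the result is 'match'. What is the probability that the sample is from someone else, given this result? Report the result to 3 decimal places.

Let H be the event that the sample originates from the suspect. P(H) = 0.24, so P(¬H) = 0.76. With E the 'match' result, P(E|H) = 0.76 and P(E|¬H) = 0.05.
P(E) = 0.76·0.24 + 0.05·0.76 = 0.18240 + 0.038000 = 0.22040.
By Bayes' theorem, P(H|E) = 0.18240 / 0.22040 = 0.828. Hence P(¬H|E) = 1 − 0.828 = 0.172.

P(¬H | E) ≈ 0.172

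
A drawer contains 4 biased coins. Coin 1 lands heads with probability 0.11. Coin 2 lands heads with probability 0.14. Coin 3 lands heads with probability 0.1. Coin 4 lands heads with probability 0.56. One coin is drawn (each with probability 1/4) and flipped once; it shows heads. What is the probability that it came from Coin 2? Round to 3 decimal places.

Posterior probability ≈ 0.154

P(heads|C1) = 0.11; P(heads|C2) = 0.14; P(heads|C3) = 0.1; P(heads|C4) = 0.56.
Prior × likelihood for each source: 0.25·0.11=0.02750, 0.25·0.14=0.03500, 0.25·0.1=0.02500, 0.25·0.56=0.1400. Summing gives P(heads) = 0.22750.
P(Coin 2 | heads) = 0.03500 / 0.22750 = 0.154.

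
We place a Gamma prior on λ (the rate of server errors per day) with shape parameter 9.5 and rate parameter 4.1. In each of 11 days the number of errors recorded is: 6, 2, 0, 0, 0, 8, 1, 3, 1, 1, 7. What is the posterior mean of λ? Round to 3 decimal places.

Posterior mean ≈ 2.550

The Poisson likelihood adds the total count to the shape and the number of exposure periods to the rate. Here ∑xᵢ = 29 and n = 11, so shape 9.5→38.5 and rate 4.1→15.1.
Posterior mean = shape/rate = 38.5/15.1 = 2.550.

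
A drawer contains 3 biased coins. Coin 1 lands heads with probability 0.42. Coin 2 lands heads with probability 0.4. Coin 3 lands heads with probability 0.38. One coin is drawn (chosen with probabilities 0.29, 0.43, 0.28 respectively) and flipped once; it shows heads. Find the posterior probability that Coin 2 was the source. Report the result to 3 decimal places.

P(heads|C1) = 0.42; P(heads|C2) = 0.4; P(heads|C3) = 0.38.
Prior × likelihood for each source: 0.29·0.42=0.1218, 0.43·0.4=0.1720, 0.28·0.38=0.1064. Summing gives P(heads) = 0.40020.
P(Coin 2 | heads) = 0.1720 / 0.40020 = 0.430.

Posterior probability ≈ 0.430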